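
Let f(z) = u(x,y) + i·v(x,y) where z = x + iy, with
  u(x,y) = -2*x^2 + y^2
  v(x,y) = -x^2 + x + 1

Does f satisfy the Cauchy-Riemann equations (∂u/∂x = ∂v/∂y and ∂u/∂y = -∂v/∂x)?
∂u/∂x = -4*x
∂v/∂y = 0
∂u/∂y = 2*y
∂v/∂x = 1 - 2*x
∂u/∂x ≠ ∂v/∂y and ∂u/∂y ≠ -∂v/∂x; the Cauchy-Riemann equations are not satisfied, so f is not analytic.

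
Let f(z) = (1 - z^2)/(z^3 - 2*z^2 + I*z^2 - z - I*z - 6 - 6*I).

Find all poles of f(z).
{-1 + I, -2*I, 3}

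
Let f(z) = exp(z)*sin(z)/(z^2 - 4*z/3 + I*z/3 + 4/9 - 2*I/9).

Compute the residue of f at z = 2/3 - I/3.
3*I*exp(2/3 - I/3)*sin(2/3 - I/3)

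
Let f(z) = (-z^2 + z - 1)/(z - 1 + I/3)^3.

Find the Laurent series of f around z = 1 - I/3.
Put w = z - (1 - I/3), i.e. z = w + 1 - I/3. The denominator is w^3, so it suffices to rewrite the numerator in powers of w.

P(z) = -z^2 + z - 1
P(w + 1 - I/3) = -8/9 + I/3 + (-1 + 2*I/3)*w - w^2

Dividing each term by w^3:
  f = (-8/9 + I/3)/w^3 + (-1 + 2*I/3)/w^2 - 1/w

Substituting back w = z - 1 + I/3:
  f(z) = (-8/9 + I/3)/(z - 1 + I/3)^3 + (-1 + 2*I/3)/(z - 1 + I/3)^2 - 1/(z - 1 + I/3)

The series is finite because the numerator is a polynomial; the negative powers form the principal part, and the coefficient of 1/(z - 1 + I/3) gives Res(f, 1 - I/3) = -1.

Final answer: (-8/9 + I/3)/(z - 1 + I/3)^3 + (-1 + 2*I/3)/(z - 1 + I/3)^2 - 1/(z - 1 + I/3)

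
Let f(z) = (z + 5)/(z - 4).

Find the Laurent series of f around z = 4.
Put w = z - (4), i.e. z = w + 4. The denominator is w, so it suffices to rewrite the numerator in powers of w.

P(z) = z + 5
P(w + 4) = 9 + w

Dividing each term by w:
  f = 9/w + 1

Substituting back w = z - 4:
  f(z) = 9/(z - 4) + 1

The series is finite because the numerator is a polynomial; the negative powers form the principal part, and the coefficient of 1/(z - 4) gives Res(f, 4) = 9.

Final answer: 9/(z - 4) + 1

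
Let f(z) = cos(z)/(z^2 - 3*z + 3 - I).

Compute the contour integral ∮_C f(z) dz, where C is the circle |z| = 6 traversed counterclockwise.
By the residue theorem, ∮_C f(z) dz = 2πi · (sum of the residues of f at the poles inside |z| = 6).

The denominator factors as (z - 1 + I)*(z - 2 - I), so the singularities of f are simple poles at z = 1 - I, z = 2 + I.
  |1 - I|² = 2 < 36 = 6², so this pole is inside the contour.
  |2 + I|² = 5 < 36 = 6², so this pole is inside the contour.

With P(z) = cos(z) and Q(z) = z^2 - 3*z + 3 - I, each pole is simple, so Res(f, z₀) = P(z₀)/Q'(z₀) with Q'(z) = 2*z - 3.
  Res(f, 1 - I) = P(1 - I)/Q'(1 - I) = (cos(1 - I))/(-1 - 2*I) = (-1/5 + 2*I/5)*cos(1 - I)
  Res(f, 2 + I) = P(2 + I)/Q'(2 + I) = (cos(2 + I))/(1 + 2*I) = (1/5 - 2*I/5)*cos(2 + I)

Sum of residues inside C: (1/5 - 2*I/5)*cos(2 + I) + (-1/5 + 2*I/5)*cos(1 - I)
∮_C f(z) dz = 2πi · ((1/5 - 2*I/5)*cos(2 + I) + (-1/5 + 2*I/5)*cos(1 - I)) = pi*(-4/5 - 2*I/5)*cos(1 - I) + pi*(4/5 + 2*I/5)*cos(2 + I)

Final answer: pi*(-4/5 - 2*I/5)*cos(1 - I) + pi*(4/5 + 2*I/5)*cos(2 + I)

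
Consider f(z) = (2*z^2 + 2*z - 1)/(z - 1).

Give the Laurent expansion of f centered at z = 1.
Put w = z - (1), i.e. z = w + 1. The denominator is w, so it suffices to rewrite the numerator in powers of w.

P(z) = 2*z^2 + 2*z - 1
P(w + 1) = 3 + 6*w + 2*w^2

Dividing each term by w:
  f = 3/w + 6 + 2*w

Substituting back w = z - 1:
  f(z) = 3/(z - 1) + 6 + 2*(z - 1)

The series is finite because the numerator is a polynomial; the negative powers form the principal part, and the coefficient of 1/(z - 1) gives Res(f, 1) = 3.

Final answer: 3/(z - 1) + 6 + 2*(z - 1)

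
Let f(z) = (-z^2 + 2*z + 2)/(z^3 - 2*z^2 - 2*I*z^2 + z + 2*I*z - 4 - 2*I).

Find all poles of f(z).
The singularities of f are the zeros of the denominator. Factoring,
  z^3 - 2*z^2 - 2*I*z^2 + z + 2*I*z - 4 - 2*I = (z - 2 - I)*(z - 2*I)*(z + I)
so the candidates are z = 2 + I, z = 2*I, z = -I.

Check the numerator P(z) = -z^2 + 2*z + 2 at each one:
  P(2 + I) = 3 - 2*I ≠ 0, so z = 2 + I is a (simple) pole.
  P(2*I) = 6 + 4*I ≠ 0, so z = 2*I is a (simple) pole.
  P(-I) = 3 - 2*I ≠ 0, so z = -I is a (simple) pole.

Poles of f: {-I, 2*I, 2 + I}

Final answer: {-I, 2*I, 2 + I}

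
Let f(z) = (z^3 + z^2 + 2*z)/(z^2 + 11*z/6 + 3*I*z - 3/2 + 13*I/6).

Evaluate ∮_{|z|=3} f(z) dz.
pi*(-35/3 - 143*I/18)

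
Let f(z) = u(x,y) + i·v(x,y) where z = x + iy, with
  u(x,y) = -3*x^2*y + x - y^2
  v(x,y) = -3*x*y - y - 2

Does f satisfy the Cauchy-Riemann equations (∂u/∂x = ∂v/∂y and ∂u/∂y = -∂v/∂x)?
∂u/∂x = -6*x*y + 1
∂v/∂y = -3*x - 1
∂u/∂y = -3*x^2 - 2*y
∂v/∂x = -3*y
∂u/∂x ≠ ∂v/∂y and ∂u/∂y ≠ -∂v/∂x; the Cauchy-Riemann equations are not satisfied, so f is not analytic.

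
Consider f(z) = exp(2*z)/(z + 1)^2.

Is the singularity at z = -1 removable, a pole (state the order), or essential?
pole of order 2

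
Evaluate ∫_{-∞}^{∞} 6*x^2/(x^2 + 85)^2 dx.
Let f(z) = 6*z^2/(z^2 + 85)^2. The denominator has no real zeros and deg Q - deg P = 2 ≥ 2, so the integral of f over the upper semicircle |z| = R tends to 0 as R → ∞. Closing the contour in the upper half-plane,
  ∫_{-∞}^{∞} f(x) dx = 2πi · Σ Res(f, z_k)  over the poles with Im z_k > 0.

Zeros of the denominator: z^2 + 85 = 0 gives z = ±sqrt(85)*I.
Upper half-plane: z = sqrt(85)*I (a pole of order 2).

Write f(z) = g(z)/(z - sqrt(85)*I)^2 with g(z) = 6*z^2/(z + sqrt(85)*I)^2. For a double pole, Res(f, z₀) = g'(z₀):
  g'(z) = 12*sqrt(85)*I*z/(z + sqrt(85)*I)^3
  Res(f, sqrt(85)*I) = g'(sqrt(85)*I) = -3*sqrt(85)*I/170

∫_{-∞}^{∞} f(x) dx = 2πi · (-3*sqrt(85)*I/170) = 3*sqrt(85)*pi/85

Final answer: 3*sqrt(85)*pi/85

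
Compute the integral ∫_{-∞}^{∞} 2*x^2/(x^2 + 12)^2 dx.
Let f(z) = 2*z^2/(z^2 + 12)^2. The denominator has no real zeros and deg Q - deg P = 2 ≥ 2, so the integral of f over the upper semicircle |z| = R tends to 0 as R → ∞. Closing the contour in the upper half-plane,
  ∫_{-∞}^{∞} f(x) dx = 2πi · Σ Res(f, z_k)  over the poles with Im z_k > 0.

Zeros of the denominator: z^2 + 12 = 0 gives z = ±2*sqrt(3)*I.
Upper half-plane: z = 2*sqrt(3)*I (a pole of order 2).

Write f(z) = g(z)/(z - 2*sqrt(3)*I)^2 with g(z) = 2*z^2/(z + 2*sqrt(3)*I)^2. For a double pole, Res(f, z₀) = g'(z₀):
  g'(z) = 8*sqrt(3)*I*z/(z + 2*sqrt(3)*I)^3
  Res(f, 2*sqrt(3)*I) = g'(2*sqrt(3)*I) = -sqrt(3)*I/12

∫_{-∞}^{∞} f(x) dx = 2πi · (-sqrt(3)*I/12) = sqrt(3)*pi/6

Final answer: sqrt(3)*pi/6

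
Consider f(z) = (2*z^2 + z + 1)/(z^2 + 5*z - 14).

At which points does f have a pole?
The singularities of f are the zeros of the denominator. Factoring,
  z^2 + 5*z - 14 = (z - 2)*(z + 7)
so the candidates are z = 2, z = -7.

Check the numerator P(z) = 2*z^2 + z + 1 at each one:
  P(2) = 11 ≠ 0, so z = 2 is a (simple) pole.
  P(-7) = 92 ≠ 0, so z = -7 is a (simple) pole.

Poles of f: {-7, 2}

Final answer: {-7, 2}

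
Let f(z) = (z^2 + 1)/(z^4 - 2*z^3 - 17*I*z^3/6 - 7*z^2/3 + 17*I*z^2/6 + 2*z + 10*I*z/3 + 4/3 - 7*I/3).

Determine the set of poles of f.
The singularities of f are the zeros of the denominator. Factoring,
  z^4 - 2*z^3 - 17*I*z^3/6 - 7*z^2/3 + 17*I*z^2/6 + 2*z + 10*I*z/3 + 4/3 - 7*I/3 = (z - 1 - I)*(z - 1 - I/3)*(z + 1)*(z - 1 - 3*I/2)
so the candidates are z = 1 + I, z = 1 + I/3, z = -1, z = 1 + 3*I/2.

Check the numerator P(z) = z^2 + 1 at each one:
  P(1 + I) = 1 + 2*I ≠ 0, so z = 1 + I is a (simple) pole.
  P(1 + I/3) = 17/9 + 2*I/3 ≠ 0, so z = 1 + I/3 is a (simple) pole.
  P(-1) = 2 ≠ 0, so z = -1 is a (simple) pole.
  P(1 + 3*I/2) = -1/4 + 3*I ≠ 0, so z = 1 + 3*I/2 is a (simple) pole.

Poles of f: {-1, 1 + I/3, 1 + I, 1 + 3*I/2}

Final answer: {-1, 1 + I/3, 1 + I, 1 + 3*I/2}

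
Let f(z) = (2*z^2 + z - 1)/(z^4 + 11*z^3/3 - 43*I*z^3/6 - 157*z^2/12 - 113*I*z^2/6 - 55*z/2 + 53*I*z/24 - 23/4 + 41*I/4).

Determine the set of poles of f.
The singularities of f are the zeros of the denominator. Factoring,
  z^4 + 11*z^3/3 - 43*I*z^3/6 - 157*z^2/12 - 113*I*z^2/6 - 55*z/2 + 53*I*z/24 - 23/4 + 41*I/4 = (z + 2/3 - 2*I/3)*(z + 1/2 - 2*I)*(z + 1 - 3*I/2)*(z + 3/2 - 3*I)
so the candidates are z = -2/3 + 2*I/3, z = -1/2 + 2*I, z = -1 + 3*I/2, z = -3/2 + 3*I.

Check the numerator P(z) = 2*z^2 + z - 1 at each one:
  P(-2/3 + 2*I/3) = -5/3 - 10*I/9 ≠ 0, so z = -2/3 + 2*I/3 is a (simple) pole.
  P(-1/2 + 2*I) = -9 - 2*I ≠ 0, so z = -1/2 + 2*I is a (simple) pole.
  P(-1 + 3*I/2) = -9/2 - 9*I/2 ≠ 0, so z = -1 + 3*I/2 is a (simple) pole.
  P(-3/2 + 3*I) = -16 - 15*I ≠ 0, so z = -3/2 + 3*I is a (simple) pole.

Poles of f: {-3/2 + 3*I, -1 + 3*I/2, -2/3 + 2*I/3, -1/2 + 2*I}

Final answer: {-3/2 + 3*I, -1 + 3*I/2, -2/3 + 2*I/3, -1/2 + 2*I}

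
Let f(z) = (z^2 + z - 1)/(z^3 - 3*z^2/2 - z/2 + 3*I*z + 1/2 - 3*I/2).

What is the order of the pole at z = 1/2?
1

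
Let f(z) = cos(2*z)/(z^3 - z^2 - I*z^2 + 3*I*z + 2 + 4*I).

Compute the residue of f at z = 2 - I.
(3/130 + 11*I/130)*cos(4 - 2*I)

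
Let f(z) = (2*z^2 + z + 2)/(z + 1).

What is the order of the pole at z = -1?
1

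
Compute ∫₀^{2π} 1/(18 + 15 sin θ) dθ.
Call the integral J. The integrand is 2π-periodic and we integrate over a full period, so shifting θ does not change the value (θ → θ + π/2 turns sin θ into cos θ). Hence
  J = ∫₀^{2π} dθ/(18 + 15 cos θ).
Put z = e^{iθ}: then cos θ = (z + 1/z)/2, dθ = dz/(iz), and z runs once counterclockwise around |z| = 1:
  J = ∮_{|z|=1} 1/(18 + 15*(z + 1/z)/2) · dz/(iz) = (2/i) ∮_{|z|=1} dz/(15*z^2 + 36*z + 15).
The roots of 15*z^2 + 36*z + 15 are z = (-18 ± sqrt(18^2 - 15^2))/15, with sqrt(99) = 3*sqrt(11); their product is 1, so only z₊ = -6/5 + sqrt(11)/5 lies inside the unit circle (z₋ = -6/5 - sqrt(11)/5 lies outside).
z₊ is a simple zero of q(z) = 15*z^2 + 36*z + 15, so Res(1/q, z₊) = 1/q'(z₊) with q'(z) = 30*z + 36; and q'(z₊) = 15*(z₊ - z₋) = 6*sqrt(11).
Therefore J = (2/i) · 2πi · 1/(6*sqrt(11)) = 2*pi/(3*sqrt(11)) = 2*sqrt(11)*pi/33

Final answer: 2*sqrt(11)*pi/33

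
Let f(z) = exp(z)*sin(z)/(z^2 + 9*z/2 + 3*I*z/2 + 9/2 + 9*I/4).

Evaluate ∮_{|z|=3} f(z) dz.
By the residue theorem, ∮_C f(z) dz = 2πi · (sum of the residues of f at the poles inside |z| = 3).

The denominator factors as (z + 3 + 3*I/2)*(z + 3/2), so the singularities of f are simple poles at z = -3 - 3*I/2, z = -3/2.
  |-3 - 3*I/2|² = 45/4 > 9 = 3², so this pole is outside the contour.
  |-3/2|² = 9/4 < 9 = 3², so this pole is inside the contour.

With P(z) = exp(z)*sin(z) and Q(z) = z^2 + 9*z/2 + 3*I*z/2 + 9/2 + 9*I/4, each pole is simple, so Res(f, z₀) = P(z₀)/Q'(z₀) with Q'(z) = 2*z + 9/2 + 3*I/2.
  Res(f, -3/2) = P(-3/2)/Q'(-3/2) = (-exp(-3/2)*sin(3/2))/(3/2 + 3*I/2) = (-1/3 + I/3)*exp(-3/2)*sin(3/2)

∮_C f(z) dz = 2πi · ((-1/3 + I/3)*exp(-3/2)*sin(3/2)) = pi*(-2/3 - 2*I/3)*exp(-3/2)*sin(3/2)

Final answer: pi*(-2/3 - 2*I/3)*exp(-3/2)*sin(3/2)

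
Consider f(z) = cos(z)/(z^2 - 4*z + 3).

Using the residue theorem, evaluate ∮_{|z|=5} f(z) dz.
I*pi*cos(3) - I*pi*cos(1)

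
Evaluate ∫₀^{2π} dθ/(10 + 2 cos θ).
Let J = ∫₀^{2π} dθ/(10 + 2 cos θ).
Put z = e^{iθ}: then cos θ = (z + 1/z)/2, dθ = dz/(iz), and z runs once counterclockwise around |z| = 1:
  J = ∮_{|z|=1} 1/(10 + 2*(z + 1/z)/2) · dz/(iz) = (2/i) ∮_{|z|=1} dz/(2*z^2 + 20*z + 2).
The roots of 2*z^2 + 20*z + 2 are z = (-10 ± sqrt(10^2 - 2^2))/2, with sqrt(96) = 4*sqrt(6); their product is 1, so only z₊ = -5 + 2*sqrt(6) lies inside the unit circle (z₋ = -5 - 2*sqrt(6) lies outside).
z₊ is a simple zero of q(z) = 2*z^2 + 20*z + 2, so Res(1/q, z₊) = 1/q'(z₊) with q'(z) = 4*z + 20; and q'(z₊) = 2*(z₊ - z₋) = 8*sqrt(6).
Therefore J = (2/i) · 2πi · 1/(8*sqrt(6)) = 2*pi/(4*sqrt(6)) = sqrt(6)*pi/12

Final answer: sqrt(6)*pi/12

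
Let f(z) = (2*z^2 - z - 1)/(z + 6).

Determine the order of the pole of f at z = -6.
Factor the denominator:
  z + 6 = (z + 6)

The numerator P(z) = 2*z^2 - z - 1 has P(-6) = 77 ≠ 0, so no factor of (z + 6) cancels.
Near z = -6 we can therefore write f(z) = g(z)/(z + 6) with g analytic at -6 and g(-6) ≠ 0 (g is just the numerator).

Hence z = -6 is a pole of order 1.

Final answer: 1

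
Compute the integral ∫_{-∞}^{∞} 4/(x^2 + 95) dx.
Let f(z) = 4/(z^2 + 95). The denominator has no real zeros and deg Q - deg P = 2 ≥ 2, so the integral of f over the upper semicircle |z| = R tends to 0 as R → ∞. Closing the contour in the upper half-plane,
  ∫_{-∞}^{∞} f(x) dx = 2πi · Σ Res(f, z_k)  over the poles with Im z_k > 0.

Zeros of the denominator: z^2 + 95 = 0 gives z = ±sqrt(95)*I.
Upper half-plane: z = sqrt(95)*I (simple).

Each pole is a simple zero of Q(z) = z^2 + 95, so Res(f, z₀) = P(z₀)/Q'(z₀) with P(z) = 4, Q'(z) = 2*z:
  Res(f, sqrt(95)*I) = (4)/(2*sqrt(95)*I) = -2*sqrt(95)*I/95

∫_{-∞}^{∞} f(x) dx = 2πi · (-2*sqrt(95)*I/95) = 4*sqrt(95)*pi/95

Final answer: 4*sqrt(95)*pi/95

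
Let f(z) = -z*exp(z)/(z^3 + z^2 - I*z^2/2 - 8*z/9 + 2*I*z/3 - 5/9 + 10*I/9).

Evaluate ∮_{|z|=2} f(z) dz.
By the residue theorem, ∮_C f(z) dz = 2πi · (sum of the residues of f at the poles inside |z| = 2).

The denominator factors as (z + 1 - I/3)*(z + 1 - I/2)*(z - 1 + I/3), so the singularities of f are simple poles at z = -1 + I/3, z = -1 + I/2, z = 1 - I/3.
  |-1 + I/3|² = 10/9 < 4 = 2², so this pole is inside the contour.
  |-1 + I/2|² = 5/4 < 4 = 2², so this pole is inside the contour.
  |1 - I/3|² = 10/9 < 4 = 2², so this pole is inside the contour.

With P(z) = -z*exp(z) and Q(z) = z^3 + z^2 - I*z^2/2 - 8*z/9 + 2*I*z/3 - 5/9 + 10*I/9, each pole is simple, so Res(f, z₀) = P(z₀)/Q'(z₀) with Q'(z) = 3*z^2 + 2*z - I*z - 8/9 + 2*I/3.
  Res(f, -1 + I/3) = P(-1 + I/3)/Q'(-1 + I/3) = ((1 - I/3)*exp(-1 + I/3))/(1/9 + I/3) = -3*I*exp(-1 + I/3)
  Res(f, -1 + I/2) = P(-1 + I/2)/Q'(-1 + I/2) = ((1 - I/2)*exp(-1 + I/2))/(-5/36 - I/3) = (36/169 + 522*I/169)*exp(-1 + I/2)
  Res(f, 1 - I/3) = P(1 - I/3)/Q'(1 - I/3) = ((-1 + I/3)*exp(1 - I/3))/(31/9 - 3*I) = (-36/169 - 15*I/169)*exp(1 - I/3)

Sum of residues inside C: -3*I*exp(-1 + I/3) + (-36/169 - 15*I/169)*exp(1 - I/3) + (36/169 + 522*I/169)*exp(-1 + I/2)
∮_C f(z) dz = 2πi · (-3*I*exp(-1 + I/3) + (-36/169 - 15*I/169)*exp(1 - I/3) + (36/169 + 522*I/169)*exp(-1 + I/2)) = pi*(30/169 - 72*I/169)*exp(1 - I/3) + pi*(-1044/169 + 72*I/169)*exp(-1 + I/2) + 6*pi*exp(-1 + I/3)

Final answer: pi*(30/169 - 72*I/169)*exp(1 - I/3) + pi*(-1044/169 + 72*I/169)*exp(-1 + I/2) + 6*pi*exp(-1 + I/3)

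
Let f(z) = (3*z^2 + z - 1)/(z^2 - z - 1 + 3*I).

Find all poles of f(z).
The singularities of f are the zeros of the denominator. Factoring,
  z^2 - z - 1 + 3*I = (z + 1 - I)*(z - 2 + I)
so the candidates are z = -1 + I, z = 2 - I.

Check the numerator P(z) = 3*z^2 + z - 1 at each one:
  P(-1 + I) = -2 - 5*I ≠ 0, so z = -1 + I is a (simple) pole.
  P(2 - I) = 10 - 13*I ≠ 0, so z = 2 - I is a (simple) pole.

Poles of f: {-1 + I, 2 - I}

Final answer: {-1 + I, 2 - I}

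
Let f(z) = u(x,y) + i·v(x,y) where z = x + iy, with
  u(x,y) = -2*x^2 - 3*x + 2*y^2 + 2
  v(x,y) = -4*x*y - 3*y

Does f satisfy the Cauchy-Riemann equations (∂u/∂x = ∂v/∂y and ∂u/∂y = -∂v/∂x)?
∂u/∂x = -4*x - 3
∂v/∂y = -4*x - 3
∂u/∂y = 4*y
∂v/∂x = -4*y
∂u/∂x = ∂v/∂y and ∂u/∂y = -∂v/∂x hold identically; f is analytic.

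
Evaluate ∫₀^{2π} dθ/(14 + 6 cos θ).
Let J = ∫₀^{2π} dθ/(14 + 6 cos θ).
Put z = e^{iθ}: then cos θ = (z + 1/z)/2, dθ = dz/(iz), and z runs once counterclockwise around |z| = 1:
  J = ∮_{|z|=1} 1/(14 + 6*(z + 1/z)/2) · dz/(iz) = (2/i) ∮_{|z|=1} dz/(6*z^2 + 28*z + 6).
The roots of 6*z^2 + 28*z + 6 are z = (-14 ± sqrt(14^2 - 6^2))/6, with sqrt(160) = 4*sqrt(10); their product is 1, so only z₊ = -7/3 + 2*sqrt(10)/3 lies inside the unit circle (z₋ = -7/3 - 2*sqrt(10)/3 lies outside).
z₊ is a simple zero of q(z) = 6*z^2 + 28*z + 6, so Res(1/q, z₊) = 1/q'(z₊) with q'(z) = 12*z + 28; and q'(z₊) = 6*(z₊ - z₋) = 8*sqrt(10).
Therefore J = (2/i) · 2πi · 1/(8*sqrt(10)) = 2*pi/(4*sqrt(10)) = sqrt(10)*pi/20

Final answer: sqrt(10)*pi/20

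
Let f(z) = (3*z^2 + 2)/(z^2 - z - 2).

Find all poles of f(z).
The singularities of f are the zeros of the denominator. Factoring,
  z^2 - z - 2 = (z + 1)*(z - 2)
so the candidates are z = -1, z = 2.

Check the numerator P(z) = 3*z^2 + 2 at each one:
  P(-1) = 5 ≠ 0, so z = -1 is a (simple) pole.
  P(2) = 14 ≠ 0, so z = 2 is a (simple) pole.

Poles of f: {-1, 2}

Final answer: {-1, 2}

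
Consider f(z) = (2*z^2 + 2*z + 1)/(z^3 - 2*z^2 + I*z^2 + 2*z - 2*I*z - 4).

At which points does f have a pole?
The singularities of f are the zeros of the denominator. Factoring,
  z^3 - 2*z^2 + I*z^2 + 2*z - 2*I*z - 4 = (z + 2*I)*(z - 2)*(z - I)
so the candidates are z = -2*I, z = 2, z = I.

Check the numerator P(z) = 2*z^2 + 2*z + 1 at each one:
  P(-2*I) = -7 - 4*I ≠ 0, so z = -2*I is a (simple) pole.
  P(2) = 13 ≠ 0, so z = 2 is a (simple) pole.
  P(I) = -1 + 2*I ≠ 0, so z = I is a (simple) pole.

Poles of f: {-2*I, I, 2}

Final answer: {-2*I, I, 2}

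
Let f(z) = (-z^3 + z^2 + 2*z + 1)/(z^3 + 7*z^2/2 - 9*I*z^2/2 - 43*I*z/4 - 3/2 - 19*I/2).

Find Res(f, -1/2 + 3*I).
Write f(z) = P(z)/Q(z) with P(z) = -z^3 + z^2 + 2*z + 1 and Q(z) = z^3 + 7*z^2/2 - 9*I*z^2/2 - 43*I*z/4 - 3/2 - 19*I/2.
The denominator factors as Q(z) = (z + 1 + I/2)*(z + 2 - 2*I)*(z + 1/2 - 3*I), so z = -1/2 + 3*I is a simple zero of Q and P is analytic there; z = -1/2 + 3*I is therefore a simple pole and
  Res(f, z₀) = P(z₀)/Q'(z₀).

Q'(z) = 3*z^2 + 7*z - 9*I*z - 43*I/4, so Q'(-1/2 + 3*I) = -11/4 + 23*I/4.
P(-1/2 + 3*I) = -177/8 + 111*I/4.

Res(f, -1/2 + 3*I) = (-177/8 + 111*I/4)/(-11/4 + 23*I/4) = 7053/1300 + 1629*I/1300

Final answer: 7053/1300 + 1629*I/1300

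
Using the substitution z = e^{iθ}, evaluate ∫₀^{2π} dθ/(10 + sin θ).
Call the integral J. The integrand is 2π-periodic and we integrate over a full period, so shifting θ does not change the value (θ → θ + π/2 turns sin θ into cos θ). Hence
  J = ∫₀^{2π} dθ/(10 + cos θ).
Put z = e^{iθ}: then cos θ = (z + 1/z)/2, dθ = dz/(iz), and z runs once counterclockwise around |z| = 1:
  J = ∮_{|z|=1} 1/(10 + (z + 1/z)/2) · dz/(iz) = (2/i) ∮_{|z|=1} dz/(z^2 + 20*z + 1).
The roots of z^2 + 20*z + 1 are z = (-10 ± sqrt(10^2 - 1^2)), with sqrt(99) = 3*sqrt(11); their product is 1, so only z₊ = -10 + 3*sqrt(11) lies inside the unit circle (z₋ = -10 - 3*sqrt(11) lies outside).
z₊ is a simple zero of q(z) = z^2 + 20*z + 1, so Res(1/q, z₊) = 1/q'(z₊) with q'(z) = 2*z + 20; and q'(z₊) = (z₊ - z₋) = 6*sqrt(11).
Therefore J = (2/i) · 2πi · 1/(6*sqrt(11)) = 2*pi/(3*sqrt(11)) = 2*sqrt(11)*pi/33

Final answer: 2*sqrt(11)*pi/33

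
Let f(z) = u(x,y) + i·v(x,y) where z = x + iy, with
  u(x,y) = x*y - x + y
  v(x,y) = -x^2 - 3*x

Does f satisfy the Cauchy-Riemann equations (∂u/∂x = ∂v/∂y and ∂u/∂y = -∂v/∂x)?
∂u/∂x = y - 1
∂v/∂y = 0
∂u/∂y = x + 1
∂v/∂x = -2*x - 3
∂u/∂x ≠ ∂v/∂y and ∂u/∂y ≠ -∂v/∂x; the Cauchy-Riemann equations are not satisfied, so f is not analytic.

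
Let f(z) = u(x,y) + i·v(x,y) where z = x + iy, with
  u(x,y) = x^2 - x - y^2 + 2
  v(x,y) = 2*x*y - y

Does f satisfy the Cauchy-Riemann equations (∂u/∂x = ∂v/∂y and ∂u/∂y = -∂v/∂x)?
∂u/∂x = 2*x - 1
∂v/∂y = 2*x - 1
∂u/∂y = -2*y
∂v/∂x = 2*y
∂u/∂x = ∂v/∂y and ∂u/∂y = -∂v/∂x hold identically; f is analytic.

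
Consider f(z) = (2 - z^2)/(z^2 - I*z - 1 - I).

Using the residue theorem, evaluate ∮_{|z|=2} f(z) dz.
By the residue theorem, ∮_C f(z) dz = 2πi · (sum of the residues of f at the poles inside |z| = 2).

The denominator factors as (z - 1 - I)*(z + 1), so the singularities of f are simple poles at z = 1 + I, z = -1.
  |1 + I|² = 2 < 4 = 2², so this pole is inside the contour.
  |-1|² = 1 < 4 = 2², so this pole is inside the contour.

With P(z) = 2 - z^2 and Q(z) = z^2 - I*z - 1 - I, each pole is simple, so Res(f, z₀) = P(z₀)/Q'(z₀) with Q'(z) = 2*z - I.
  Res(f, 1 + I) = P(1 + I)/Q'(1 + I) = (2 - 2*I)/(2 + I) = 2/5 - 6*I/5
  Res(f, -1) = P(-1)/Q'(-1) = (1)/(-2 - I) = -2/5 + I/5

Sum of residues inside C: -I
∮_C f(z) dz = 2πi · (-I) = 2*pi

Final answer: 2*pi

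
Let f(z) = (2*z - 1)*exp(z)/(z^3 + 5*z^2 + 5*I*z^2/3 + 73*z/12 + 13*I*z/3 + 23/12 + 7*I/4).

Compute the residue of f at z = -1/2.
Write f(z) = P(z)/Q(z) with P(z) = (2*z - 1)*exp(z) and Q(z) = z^3 + 5*z^2 + 5*I*z^2/3 + 73*z/12 + 13*I*z/3 + 23/12 + 7*I/4.
The denominator factors as Q(z) = (z + 3 + I)*(z + 1/2)*(z + 3/2 + 2*I/3), so z = -1/2 is a simple zero of Q and P is analytic there; z = -1/2 is therefore a simple pole and
  Res(f, z₀) = P(z₀)/Q'(z₀).

Q'(z) = 3*z^2 + 10*z + 10*I*z/3 + 73/12 + 13*I/3, so Q'(-1/2) = 11/6 + 8*I/3.
P(-1/2) = -2*exp(-1/2).

Res(f, -1/2) = (-2*exp(-1/2))/(11/6 + 8*I/3) = (-132/377 + 192*I/377)*exp(-1/2)

Final answer: (-132/377 + 192*I/377)*exp(-1/2)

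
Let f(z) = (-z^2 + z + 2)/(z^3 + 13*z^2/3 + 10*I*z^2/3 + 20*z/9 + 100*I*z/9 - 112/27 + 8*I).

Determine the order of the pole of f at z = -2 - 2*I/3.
Factor the denominator:
  z^3 + 13*z^2/3 + 10*I*z^2/3 + 20*z/9 + 100*I*z/9 - 112/27 + 8*I = (z + 2 + 2*I/3)^2*(z + 1/3 + 2*I)

The numerator P(z) = -z^2 + z + 2 has P(-2 - 2*I/3) = -32/9 - 10*I/3 ≠ 0, so no factor of (z + 2 + 2*I/3) cancels.
Near z = -2 - 2*I/3 we can therefore write f(z) = g(z)/(z + 2 + 2*I/3)^2 with g analytic at -2 - 2*I/3 and g(-2 - 2*I/3) ≠ 0 (g is the numerator divided by the remaining denominator factors).

Hence z = -2 - 2*I/3 is a pole of order 2.

Final answer: 2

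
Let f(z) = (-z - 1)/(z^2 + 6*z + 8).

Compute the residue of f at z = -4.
Write f(z) = P(z)/Q(z) with P(z) = -z - 1 and Q(z) = z^2 + 6*z + 8.
The denominator factors as Q(z) = (z + 4)*(z + 2), so z = -4 is a simple zero of Q and P is analytic there; z = -4 is therefore a simple pole and
  Res(f, z₀) = P(z₀)/Q'(z₀).

Q'(z) = 2*z + 6, so Q'(-4) = -2.
P(-4) = 3.

Res(f, -4) = (3)/(-2) = -3/2

Final answer: -3/2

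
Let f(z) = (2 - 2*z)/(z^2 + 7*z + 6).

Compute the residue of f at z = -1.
Write f(z) = P(z)/Q(z) with P(z) = 2 - 2*z and Q(z) = z^2 + 7*z + 6.
The denominator factors as Q(z) = (z + 1)*(z + 6), so z = -1 is a simple zero of Q and P is analytic there; z = -1 is therefore a simple pole and
  Res(f, z₀) = P(z₀)/Q'(z₀).

Q'(z) = 2*z + 7, so Q'(-1) = 5.
P(-1) = 4.

Res(f, -1) = (4)/(5) = 4/5

Final answer: 4/5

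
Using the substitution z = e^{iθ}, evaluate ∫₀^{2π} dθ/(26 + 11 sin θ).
Call the integral J. The integrand is 2π-periodic and we integrate over a full period, so shifting θ does not change the value (θ → θ + π/2 turns sin θ into cos θ). Hence
  J = ∫₀^{2π} dθ/(26 + 11 cos θ).
Put z = e^{iθ}: then cos θ = (z + 1/z)/2, dθ = dz/(iz), and z runs once counterclockwise around |z| = 1:
  J = ∮_{|z|=1} 1/(26 + 11*(z + 1/z)/2) · dz/(iz) = (2/i) ∮_{|z|=1} dz/(11*z^2 + 52*z + 11).
The roots of 11*z^2 + 52*z + 11 are z = (-26 ± sqrt(26^2 - 11^2))/11, with sqrt(555) = sqrt(555); their product is 1, so only z₊ = -26/11 + sqrt(555)/11 lies inside the unit circle (z₋ = -26/11 - sqrt(555)/11 lies outside).
z₊ is a simple zero of q(z) = 11*z^2 + 52*z + 11, so Res(1/q, z₊) = 1/q'(z₊) with q'(z) = 22*z + 52; and q'(z₊) = 11*(z₊ - z₋) = 2*sqrt(555).
Therefore J = (2/i) · 2πi · 1/(2*sqrt(555)) = 2*pi/(sqrt(555)) = 2*sqrt(555)*pi/555

Final answer: 2*sqrt(555)*pi/555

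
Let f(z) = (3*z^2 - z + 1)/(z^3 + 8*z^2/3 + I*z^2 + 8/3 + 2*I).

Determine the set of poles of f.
{-3 - I, I, 1/3 - I}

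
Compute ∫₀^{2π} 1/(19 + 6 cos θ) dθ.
Let J = ∫₀^{2π} dθ/(19 + 6 cos θ).
Put z = e^{iθ}: then cos θ = (z + 1/z)/2, dθ = dz/(iz), and z runs once counterclockwise around |z| = 1:
  J = ∮_{|z|=1} 1/(19 + 6*(z + 1/z)/2) · dz/(iz) = (2/i) ∮_{|z|=1} dz/(6*z^2 + 38*z + 6).
The roots of 6*z^2 + 38*z + 6 are z = (-19 ± sqrt(19^2 - 6^2))/6, with sqrt(325) = 5*sqrt(13); their product is 1, so only z₊ = -19/6 + 5*sqrt(13)/6 lies inside the unit circle (z₋ = -19/6 - 5*sqrt(13)/6 lies outside).
z₊ is a simple zero of q(z) = 6*z^2 + 38*z + 6, so Res(1/q, z₊) = 1/q'(z₊) with q'(z) = 12*z + 38; and q'(z₊) = 6*(z₊ - z₋) = 10*sqrt(13).
Therefore J = (2/i) · 2πi · 1/(10*sqrt(13)) = 2*pi/(5*sqrt(13)) = 2*sqrt(13)*pi/65

Final answer: 2*sqrt(13)*pi/65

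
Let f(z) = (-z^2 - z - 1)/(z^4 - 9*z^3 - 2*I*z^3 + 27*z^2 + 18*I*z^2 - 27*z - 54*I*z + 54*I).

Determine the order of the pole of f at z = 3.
Factor the denominator:
  z^4 - 9*z^3 - 2*I*z^3 + 27*z^2 + 18*I*z^2 - 27*z - 54*I*z + 54*I = (z - 3)^3*(z - 2*I)

The numerator P(z) = -z^2 - z - 1 has P(3) = -13 ≠ 0, so no factor of (z - 3) cancels.
Near z = 3 we can therefore write f(z) = g(z)/(z - 3)^3 with g analytic at 3 and g(3) ≠ 0 (g is the numerator divided by the remaining denominator factors).

Hence z = 3 is a pole of order 3.

Final answer: 3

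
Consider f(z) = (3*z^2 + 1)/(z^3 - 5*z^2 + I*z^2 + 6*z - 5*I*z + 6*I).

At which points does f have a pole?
{-I, 2, 3}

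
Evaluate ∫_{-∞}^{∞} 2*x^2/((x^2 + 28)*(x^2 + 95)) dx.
2*pi*(-2*sqrt(7) + sqrt(95))/67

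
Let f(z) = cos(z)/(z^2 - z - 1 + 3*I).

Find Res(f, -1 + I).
(-3/13 - 2*I/13)*cos(1 - I)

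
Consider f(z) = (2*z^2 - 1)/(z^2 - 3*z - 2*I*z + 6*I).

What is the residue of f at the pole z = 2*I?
Write f(z) = P(z)/Q(z) with P(z) = 2*z^2 - 1 and Q(z) = z^2 - 3*z - 2*I*z + 6*I.
The denominator factors as Q(z) = (z - 2*I)*(z - 3), so z = 2*I is a simple zero of Q and P is analytic there; z = 2*I is therefore a simple pole and
  Res(f, z₀) = P(z₀)/Q'(z₀).

Q'(z) = 2*z - 3 - 2*I, so Q'(2*I) = -3 + 2*I.
P(2*I) = -9.

Res(f, 2*I) = (-9)/(-3 + 2*I) = 27/13 + 18*I/13

Final answer: 27/13 + 18*I/13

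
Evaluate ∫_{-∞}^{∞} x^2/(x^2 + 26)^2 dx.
sqrt(26)*pi/52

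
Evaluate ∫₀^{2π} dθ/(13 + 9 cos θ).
sqrt(22)*pi/22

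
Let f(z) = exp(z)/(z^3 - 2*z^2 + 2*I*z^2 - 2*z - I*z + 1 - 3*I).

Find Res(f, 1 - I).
Write f(z) = P(z)/Q(z) with P(z) = exp(z) and Q(z) = z^3 - 2*z^2 + 2*I*z^2 - 2*z - I*z + 1 - 3*I.
The denominator factors as Q(z) = (z - 1 + I)*(z - 2 + I)*(z + 1), so z = 1 - I is a simple zero of Q and P is analytic there; z = 1 - I is therefore a simple pole and
  Res(f, z₀) = P(z₀)/Q'(z₀).

Q'(z) = 3*z^2 - 4*z + 4*I*z - 2 - I, so Q'(1 - I) = -2 + I.
P(1 - I) = exp(1 - I).

Res(f, 1 - I) = (exp(1 - I))/(-2 + I) = (-2/5 - I/5)*exp(1 - I)

Final answer: (-2/5 - I/5)*exp(1 - I)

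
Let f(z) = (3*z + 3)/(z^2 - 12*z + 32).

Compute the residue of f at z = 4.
Write f(z) = P(z)/Q(z) with P(z) = 3*z + 3 and Q(z) = z^2 - 12*z + 32.
The denominator factors as Q(z) = (z - 4)*(z - 8), so z = 4 is a simple zero of Q and P is analytic there; z = 4 is therefore a simple pole and
  Res(f, z₀) = P(z₀)/Q'(z₀).

Q'(z) = 2*z - 12, so Q'(4) = -4.
P(4) = 15.

Res(f, 4) = (15)/(-4) = -15/4

Final answer: -15/4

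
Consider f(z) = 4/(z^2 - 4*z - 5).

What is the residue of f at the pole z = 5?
2/3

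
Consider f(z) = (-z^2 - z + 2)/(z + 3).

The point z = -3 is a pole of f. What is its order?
Factor the denominator:
  z + 3 = (z + 3)

The numerator P(z) = -z^2 - z + 2 has P(-3) = -4 ≠ 0, so no factor of (z + 3) cancels.
Near z = -3 we can therefore write f(z) = g(z)/(z + 3) with g analytic at -3 and g(-3) ≠ 0 (g is just the numerator).

Hence z = -3 is a pole of order 1.

Final answer: 1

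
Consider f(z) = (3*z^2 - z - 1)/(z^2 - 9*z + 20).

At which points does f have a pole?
The singularities of f are the zeros of the denominator. Factoring,
  z^2 - 9*z + 20 = (z - 4)*(z - 5)
so the candidates are z = 4, z = 5.

Check the numerator P(z) = 3*z^2 - z - 1 at each one:
  P(4) = 43 ≠ 0, so z = 4 is a (simple) pole.
  P(5) = 69 ≠ 0, so z = 5 is a (simple) pole.

Poles of f: {4, 5}

Final answer: {4, 5}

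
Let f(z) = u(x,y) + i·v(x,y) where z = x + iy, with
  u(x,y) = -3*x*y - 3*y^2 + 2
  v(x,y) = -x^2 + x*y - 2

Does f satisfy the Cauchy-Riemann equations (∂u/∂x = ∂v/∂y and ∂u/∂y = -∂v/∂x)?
∂u/∂x = -3*y
∂v/∂y = x
∂u/∂y = -3*x - 6*y
∂v/∂x = -2*x + y
∂u/∂x ≠ ∂v/∂y and ∂u/∂y ≠ -∂v/∂x; the Cauchy-Riemann equations are not satisfied, so f is not analytic.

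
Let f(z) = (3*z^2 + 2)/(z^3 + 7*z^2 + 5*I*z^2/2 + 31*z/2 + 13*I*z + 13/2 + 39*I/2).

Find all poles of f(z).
The singularities of f are the zeros of the denominator. Factoring,
  z^3 + 7*z^2 + 5*I*z^2/2 + 31*z/2 + 13*I*z + 13/2 + 39*I/2 = (z + 3 + 2*I)*(z + 3 - I)*(z + 1 + 3*I/2)
so the candidates are z = -3 - 2*I, z = -3 + I, z = -1 - 3*I/2.

Check the numerator P(z) = 3*z^2 + 2 at each one:
  P(-3 - 2*I) = 17 + 36*I ≠ 0, so z = -3 - 2*I is a (simple) pole.
  P(-3 + I) = 26 - 18*I ≠ 0, so z = -3 + I is a (simple) pole.
  P(-1 - 3*I/2) = -7/4 + 9*I ≠ 0, so z = -1 - 3*I/2 is a (simple) pole.

Poles of f: {-3 - 2*I, -3 + I, -1 - 3*I/2}

Final answer: {-3 - 2*I, -3 + I, -1 - 3*I/2}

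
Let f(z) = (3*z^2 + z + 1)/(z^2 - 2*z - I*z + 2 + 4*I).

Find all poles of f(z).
The singularities of f are the zeros of the denominator. Factoring,
  z^2 - 2*z - I*z + 2 + 4*I = (z - 2 + I)*(z - 2*I)
so the candidates are z = 2 - I, z = 2*I.

Check the numerator P(z) = 3*z^2 + z + 1 at each one:
  P(2 - I) = 12 - 13*I ≠ 0, so z = 2 - I is a (simple) pole.
  P(2*I) = -11 + 2*I ≠ 0, so z = 2*I is a (simple) pole.

Poles of f: {2*I, 2 - I}

Final answer: {2*I, 2 - I}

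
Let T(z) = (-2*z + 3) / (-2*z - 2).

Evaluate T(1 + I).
Substitute z = 1 + I:
  numerator:   -2*(1 + I) + 3 = 1 - 2*I
  denominator: -2*(1 + I) - 2 = -4 - 2*I
T(1 + I) = (1 - 2*I)/(-4 - 2*I); multiplying numerator and denominator by the conjugate -4 + 2*I gives (10*I)/20 = I/2

Final answer: I/2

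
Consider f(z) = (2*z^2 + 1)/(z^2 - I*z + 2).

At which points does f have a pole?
The singularities of f are the zeros of the denominator. Factoring,
  z^2 - I*z + 2 = (z - 2*I)*(z + I)
so the candidates are z = 2*I, z = -I.

Check the numerator P(z) = 2*z^2 + 1 at each one:
  P(2*I) = -7 ≠ 0, so z = 2*I is a (simple) pole.
  P(-I) = -1 ≠ 0, so z = -I is a (simple) pole.

Poles of f: {-I, 2*I}

Final answer: {-I, 2*I}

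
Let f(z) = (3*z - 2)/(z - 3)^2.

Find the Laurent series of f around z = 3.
Put w = z - (3), i.e. z = w + 3. The denominator is w^2, so it suffices to rewrite the numerator in powers of w.

P(z) = 3*z - 2
P(w + 3) = 7 + 3*w

Dividing each term by w^2:
  f = 7/w^2 + 3/w

Substituting back w = z - 3:
  f(z) = 7/(z - 3)^2 + 3/(z - 3)

The series is finite because the numerator is a polynomial; the negative powers form the principal part, and the coefficient of 1/(z - 3) gives Res(f, 3) = 3.

Final answer: 7/(z - 3)^2 + 3/(z - 3)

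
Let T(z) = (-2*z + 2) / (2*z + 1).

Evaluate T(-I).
Substitute z = -I:
  numerator:   -2*(-I) + 2 = 2 + 2*I
  denominator: 2*(-I) + 1 = 1 - 2*I
T(-I) = (2 + 2*I)/(1 - 2*I); multiplying numerator and denominator by the conjugate 1 + 2*I gives (-2 + 6*I)/5 = -2/5 + 6*I/5

Final answer: -2/5 + 6*I/5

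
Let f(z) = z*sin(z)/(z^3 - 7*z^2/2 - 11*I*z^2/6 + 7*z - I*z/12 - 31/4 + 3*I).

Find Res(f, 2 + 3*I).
(108/25705 - 6936*I/25705)*sin(2 + 3*I)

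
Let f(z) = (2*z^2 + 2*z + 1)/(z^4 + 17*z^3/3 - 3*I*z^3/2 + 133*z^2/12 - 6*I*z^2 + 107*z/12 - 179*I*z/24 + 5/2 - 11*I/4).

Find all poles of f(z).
{-2 + I/2, -3/2, -3/2 + I, -2/3}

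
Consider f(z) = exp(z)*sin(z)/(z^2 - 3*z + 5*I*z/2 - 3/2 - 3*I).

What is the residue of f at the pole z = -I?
Write f(z) = P(z)/Q(z) with P(z) = exp(z)*sin(z) and Q(z) = z^2 - 3*z + 5*I*z/2 - 3/2 - 3*I.
The denominator factors as Q(z) = (z - 3 + 3*I/2)*(z + I), so z = -I is a simple zero of Q and P is analytic there; z = -I is therefore a simple pole and
  Res(f, z₀) = P(z₀)/Q'(z₀).

Q'(z) = 2*z - 3 + 5*I/2, so Q'(-I) = -3 + I/2.
P(-I) = -I*exp(-I)*sinh(1).

Res(f, -I) = (-I*exp(-I)*sinh(1))/(-3 + I/2) = (-2/37 + 12*I/37)*exp(-I)*sinh(1)

Final answer: (-2/37 + 12*I/37)*exp(-I)*sinh(1)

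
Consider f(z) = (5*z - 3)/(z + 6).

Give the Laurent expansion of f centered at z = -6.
-33/(z + 6) + 5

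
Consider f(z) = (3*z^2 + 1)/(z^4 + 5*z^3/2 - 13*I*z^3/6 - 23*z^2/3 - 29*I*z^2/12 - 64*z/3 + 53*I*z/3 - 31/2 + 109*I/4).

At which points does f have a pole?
The singularities of f are the zeros of the denominator. Factoring,
  z^4 + 5*z^3/2 - 13*I*z^3/6 - 23*z^2/3 - 29*I*z^2/12 - 64*z/3 + 53*I*z/3 - 31/2 + 109*I/4 = (z + 3 - I/2)*(z - 3)*(z + 3/2 + I/3)*(z + 1 - 2*I)
so the candidates are z = -3 + I/2, z = 3, z = -3/2 - I/3, z = -1 + 2*I.

Check the numerator P(z) = 3*z^2 + 1 at each one:
  P(-3 + I/2) = 109/4 - 9*I ≠ 0, so z = -3 + I/2 is a (simple) pole.
  P(3) = 28 ≠ 0, so z = 3 is a (simple) pole.
  P(-3/2 - I/3) = 89/12 + 3*I ≠ 0, so z = -3/2 - I/3 is a (simple) pole.
  P(-1 + 2*I) = -8 - 12*I ≠ 0, so z = -1 + 2*I is a (simple) pole.

Poles of f: {-3 + I/2, -3/2 - I/3, -1 + 2*I, 3}

Final answer: {-3 + I/2, -3/2 - I/3, -1 + 2*I, 3}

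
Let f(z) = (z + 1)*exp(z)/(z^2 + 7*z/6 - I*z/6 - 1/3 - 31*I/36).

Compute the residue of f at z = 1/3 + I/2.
Write f(z) = P(z)/Q(z) with P(z) = (z + 1)*exp(z) and Q(z) = z^2 + 7*z/6 - I*z/6 - 1/3 - 31*I/36.
The denominator factors as Q(z) = (z - 1/3 - I/2)*(z + 3/2 + I/3), so z = 1/3 + I/2 is a simple zero of Q and P is analytic there; z = 1/3 + I/2 is therefore a simple pole and
  Res(f, z₀) = P(z₀)/Q'(z₀).

Q'(z) = 2*z + 7/6 - I/6, so Q'(1/3 + I/2) = 11/6 + 5*I/6.
P(1/3 + I/2) = (4/3 + I/2)*exp(1/3 + I/2).

Res(f, 1/3 + I/2) = ((4/3 + I/2)*exp(1/3 + I/2))/(11/6 + 5*I/6) = (103/146 - 7*I/146)*exp(1/3 + I/2)

Final answer: (103/146 - 7*I/146)*exp(1/3 + I/2)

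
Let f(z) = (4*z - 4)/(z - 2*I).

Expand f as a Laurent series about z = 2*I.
(-4 + 8*I)/(z - 2*I) + 4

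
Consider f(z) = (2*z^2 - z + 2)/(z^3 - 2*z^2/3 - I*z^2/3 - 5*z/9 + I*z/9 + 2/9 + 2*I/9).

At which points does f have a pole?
The singularities of f are the zeros of the denominator. Factoring,
  z^3 - 2*z^2/3 - I*z^2/3 - 5*z/9 + I*z/9 + 2/9 + 2*I/9 = (z - 1/3 - I/3)*(z - 1)*(z + 2/3)
so the candidates are z = 1/3 + I/3, z = 1, z = -2/3.

Check the numerator P(z) = 2*z^2 - z + 2 at each one:
  P(1/3 + I/3) = 5/3 + I/9 ≠ 0, so z = 1/3 + I/3 is a (simple) pole.
  P(1) = 3 ≠ 0, so z = 1 is a (simple) pole.
  P(-2/3) = 32/9 ≠ 0, so z = -2/3 is a (simple) pole.

Poles of f: {-2/3, 1/3 + I/3, 1}

Final answer: {-2/3, 1/3 + I/3, 1}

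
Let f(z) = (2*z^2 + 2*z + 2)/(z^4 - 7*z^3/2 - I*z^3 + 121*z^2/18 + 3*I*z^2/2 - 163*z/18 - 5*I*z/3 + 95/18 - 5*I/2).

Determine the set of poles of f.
The singularities of f are the zeros of the denominator. Factoring,
  z^4 - 7*z^3/2 - I*z^3 + 121*z^2/18 + 3*I*z^2/2 - 163*z/18 - 5*I*z/3 + 95/18 - 5*I/2 = (z - 1/2 - 2*I)*(z - 2 - I)*(z - 1/3 + I)*(z - 2/3 + I)
so the candidates are z = 1/2 + 2*I, z = 2 + I, z = 1/3 - I, z = 2/3 - I.

Check the numerator P(z) = 2*z^2 + 2*z + 2 at each one:
  P(1/2 + 2*I) = -9/2 + 8*I ≠ 0, so z = 1/2 + 2*I is a (simple) pole.
  P(2 + I) = 12 + 10*I ≠ 0, so z = 2 + I is a (simple) pole.
  P(1/3 - I) = 8/9 - 10*I/3 ≠ 0, so z = 1/3 - I is a (simple) pole.
  P(2/3 - I) = 20/9 - 14*I/3 ≠ 0, so z = 2/3 - I is a (simple) pole.

Poles of f: {1/3 - I, 1/2 + 2*I, 2/3 - I, 2 + I}

Final answer: {1/3 - I, 1/2 + 2*I, 2/3 - I, 2 + I}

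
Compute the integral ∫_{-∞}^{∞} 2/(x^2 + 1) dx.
Let f(z) = 2/(z^2 + 1). The denominator has no real zeros and deg Q - deg P = 2 ≥ 2, so the integral of f over the upper semicircle |z| = R tends to 0 as R → ∞. Closing the contour in the upper half-plane,
  ∫_{-∞}^{∞} f(x) dx = 2πi · Σ Res(f, z_k)  over the poles with Im z_k > 0.

Zeros of the denominator: z^2 + 1 = 0 gives z = ±I.
Upper half-plane: z = I (simple).

Each pole is a simple zero of Q(z) = z^2 + 1, so Res(f, z₀) = P(z₀)/Q'(z₀) with P(z) = 2, Q'(z) = 2*z:
  Res(f, I) = (2)/(2*I) = -I

∫_{-∞}^{∞} f(x) dx = 2πi · (-I) = 2*pi

Final answer: 2*pi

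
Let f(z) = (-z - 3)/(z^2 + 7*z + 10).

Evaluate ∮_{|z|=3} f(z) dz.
By the residue theorem, ∮_C f(z) dz = 2πi · (sum of the residues of f at the poles inside |z| = 3).

The denominator factors as (z + 5)*(z + 2), so the singularities of f are simple poles at z = -5, z = -2.
  |-5|² = 25 > 9 = 3², so this pole is outside the contour.
  |-2|² = 4 < 9 = 3², so this pole is inside the contour.

With P(z) = -z - 3 and Q(z) = z^2 + 7*z + 10, each pole is simple, so Res(f, z₀) = P(z₀)/Q'(z₀) with Q'(z) = 2*z + 7.
  Res(f, -2) = P(-2)/Q'(-2) = (-1)/(3) = -1/3

∮_C f(z) dz = 2πi · (-1/3) = -2*I*pi/3

Final answer: -2*I*pi/3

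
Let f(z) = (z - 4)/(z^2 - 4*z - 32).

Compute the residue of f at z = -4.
Write f(z) = P(z)/Q(z) with P(z) = z - 4 and Q(z) = z^2 - 4*z - 32.
The denominator factors as Q(z) = (z - 8)*(z + 4), so z = -4 is a simple zero of Q and P is analytic there; z = -4 is therefore a simple pole and
  Res(f, z₀) = P(z₀)/Q'(z₀).

Q'(z) = 2*z - 4, so Q'(-4) = -12.
P(-4) = -8.

Res(f, -4) = (-8)/(-12) = 2/3

Final answer: 2/3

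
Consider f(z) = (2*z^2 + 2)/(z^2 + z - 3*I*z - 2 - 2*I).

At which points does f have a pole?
The singularities of f are the zeros of the denominator. Factoring,
  z^2 + z - 3*I*z - 2 - 2*I = (z - 2*I)*(z + 1 - I)
so the candidates are z = 2*I, z = -1 + I.

Check the numerator P(z) = 2*z^2 + 2 at each one:
  P(2*I) = -6 ≠ 0, so z = 2*I is a (simple) pole.
  P(-1 + I) = 2 - 4*I ≠ 0, so z = -1 + I is a (simple) pole.

Poles of f: {-1 + I, 2*I}

Final answer: {-1 + I, 2*I}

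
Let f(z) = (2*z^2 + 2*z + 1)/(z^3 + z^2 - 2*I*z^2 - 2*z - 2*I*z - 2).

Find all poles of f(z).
{-1, -1 + I, 1 + I}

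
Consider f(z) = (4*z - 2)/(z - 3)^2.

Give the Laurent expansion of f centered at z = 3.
Put w = z - (3), i.e. z = w + 3. The denominator is w^2, so it suffices to rewrite the numerator in powers of w.

P(z) = 4*z - 2
P(w + 3) = 10 + 4*w

Dividing each term by w^2:
  f = 10/w^2 + 4/w

Substituting back w = z - 3:
  f(z) = 10/(z - 3)^2 + 4/(z - 3)

The series is finite because the numerator is a polynomial; the negative powers form the principal part, and the coefficient of 1/(z - 3) gives Res(f, 3) = 4.

Final answer: 10/(z - 3)^2 + 4/(z - 3)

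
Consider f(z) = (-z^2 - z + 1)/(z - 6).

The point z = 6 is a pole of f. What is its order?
Factor the denominator:
  z - 6 = (z - 6)

The numerator P(z) = -z^2 - z + 1 has P(6) = -41 ≠ 0, so no factor of (z - 6) cancels.
Near z = 6 we can therefore write f(z) = g(z)/(z - 6) with g analytic at 6 and g(6) ≠ 0 (g is just the numerator).

Hence z = 6 is a pole of order 1.

Final answer: 1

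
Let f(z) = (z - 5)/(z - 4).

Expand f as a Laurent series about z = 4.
-1/(z - 4) + 1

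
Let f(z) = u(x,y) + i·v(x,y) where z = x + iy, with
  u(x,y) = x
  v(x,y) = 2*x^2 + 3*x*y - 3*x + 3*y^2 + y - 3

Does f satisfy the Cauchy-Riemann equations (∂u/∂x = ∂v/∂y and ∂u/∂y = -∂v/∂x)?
∂u/∂x = 1
∂v/∂y = 3*x + 6*y + 1
∂u/∂y = 0
∂v/∂x = 4*x + 3*y - 3
∂u/∂x ≠ ∂v/∂y and ∂u/∂y ≠ -∂v/∂x; the Cauchy-Riemann equations are not satisfied, so f is not analytic.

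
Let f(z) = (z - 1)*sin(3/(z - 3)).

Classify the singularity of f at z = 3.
Let u = z - 3. Then
  sin(3/u) = Σ_{k≥0} (-1)^k (3)^(2k+1)/((2k+1)!·u^(2k+1)) = 3/u - 9/(2*u^3) + 81/(40*u^5) + ...
which has infinitely many negative powers of u, so sin(3/(z - 3)) has an essential singularity at z = 3.
The extra factor z - 1 is a nonzero polynomial; if the product had at most a pole at z = 3, dividing by that polynomial would leave sin(3/(z - 3)) with at most a pole too — contradiction. (Equivalently, the product's Laurent series still has infinitely many negative powers.)
So the singularity is essential.

Final answer: essential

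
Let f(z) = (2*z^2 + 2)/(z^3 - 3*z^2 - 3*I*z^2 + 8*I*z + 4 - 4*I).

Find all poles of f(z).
{2*I, 1 + I, 2}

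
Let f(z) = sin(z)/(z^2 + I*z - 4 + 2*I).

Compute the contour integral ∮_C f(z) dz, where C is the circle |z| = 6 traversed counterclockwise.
By the residue theorem, ∮_C f(z) dz = 2πi · (sum of the residues of f at the poles inside |z| = 6).

The denominator factors as (z + 2)*(z - 2 + I), so the singularities of f are simple poles at z = -2, z = 2 - I.
  |-2|² = 4 < 36 = 6², so this pole is inside the contour.
  |2 - I|² = 5 < 36 = 6², so this pole is inside the contour.

With P(z) = sin(z) and Q(z) = z^2 + I*z - 4 + 2*I, each pole is simple, so Res(f, z₀) = P(z₀)/Q'(z₀) with Q'(z) = 2*z + I.
  Res(f, -2) = P(-2)/Q'(-2) = (-sin(2))/(-4 + I) = (4/17 + I/17)*sin(2)
  Res(f, 2 - I) = P(2 - I)/Q'(2 - I) = (sin(2 - I))/(4 - I) = (4/17 + I/17)*sin(2 - I)

Sum of residues inside C: (4/17 + I/17)*sin(2) + (4/17 + I/17)*sin(2 - I)
∮_C f(z) dz = 2πi · ((4/17 + I/17)*sin(2) + (4/17 + I/17)*sin(2 - I)) = pi*(-2/17 + 8*I/17)*sin(2) + pi*(-2/17 + 8*I/17)*sin(2 - I)

Final answer: pi*(-2/17 + 8*I/17)*sin(2) + pi*(-2/17 + 8*I/17)*sin(2 - I)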